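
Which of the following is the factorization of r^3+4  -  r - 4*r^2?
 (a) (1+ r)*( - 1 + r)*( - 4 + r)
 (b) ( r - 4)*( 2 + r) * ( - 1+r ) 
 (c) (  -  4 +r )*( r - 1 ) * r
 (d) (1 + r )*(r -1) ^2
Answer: a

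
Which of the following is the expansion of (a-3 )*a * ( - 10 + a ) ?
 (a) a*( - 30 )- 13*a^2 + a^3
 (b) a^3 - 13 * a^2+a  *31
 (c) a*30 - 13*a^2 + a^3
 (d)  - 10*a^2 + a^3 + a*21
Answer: c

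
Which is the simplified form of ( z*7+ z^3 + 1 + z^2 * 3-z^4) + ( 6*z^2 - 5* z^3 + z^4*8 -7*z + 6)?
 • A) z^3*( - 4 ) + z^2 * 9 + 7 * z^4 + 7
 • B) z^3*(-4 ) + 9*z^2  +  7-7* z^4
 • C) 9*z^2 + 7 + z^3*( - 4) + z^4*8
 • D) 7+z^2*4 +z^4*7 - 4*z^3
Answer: A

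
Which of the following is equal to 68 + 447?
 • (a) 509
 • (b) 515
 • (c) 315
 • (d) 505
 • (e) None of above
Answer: b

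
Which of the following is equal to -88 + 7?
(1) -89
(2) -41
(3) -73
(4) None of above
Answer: 4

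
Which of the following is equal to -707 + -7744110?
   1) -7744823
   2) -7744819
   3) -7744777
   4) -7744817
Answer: 4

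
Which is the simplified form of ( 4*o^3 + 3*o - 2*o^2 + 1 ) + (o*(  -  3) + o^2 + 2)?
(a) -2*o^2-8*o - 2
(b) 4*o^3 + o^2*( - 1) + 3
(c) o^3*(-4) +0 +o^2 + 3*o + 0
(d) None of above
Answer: b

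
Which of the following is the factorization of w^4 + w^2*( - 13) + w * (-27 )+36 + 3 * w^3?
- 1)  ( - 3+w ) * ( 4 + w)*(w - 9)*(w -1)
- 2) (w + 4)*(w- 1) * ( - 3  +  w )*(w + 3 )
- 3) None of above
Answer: 2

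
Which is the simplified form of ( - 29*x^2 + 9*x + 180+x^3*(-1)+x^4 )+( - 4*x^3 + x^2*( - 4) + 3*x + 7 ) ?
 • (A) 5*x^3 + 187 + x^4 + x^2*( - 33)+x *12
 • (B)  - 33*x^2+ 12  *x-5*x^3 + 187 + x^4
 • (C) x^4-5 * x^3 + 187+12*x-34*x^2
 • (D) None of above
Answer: B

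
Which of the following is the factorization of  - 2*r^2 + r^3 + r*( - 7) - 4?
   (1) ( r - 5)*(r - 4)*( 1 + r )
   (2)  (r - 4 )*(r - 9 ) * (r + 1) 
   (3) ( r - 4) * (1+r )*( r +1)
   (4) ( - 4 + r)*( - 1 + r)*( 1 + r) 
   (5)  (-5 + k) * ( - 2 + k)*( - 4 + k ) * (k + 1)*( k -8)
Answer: 3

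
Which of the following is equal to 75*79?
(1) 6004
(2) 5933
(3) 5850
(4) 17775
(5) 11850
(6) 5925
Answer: 6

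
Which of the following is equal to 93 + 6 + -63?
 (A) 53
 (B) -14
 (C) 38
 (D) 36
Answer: D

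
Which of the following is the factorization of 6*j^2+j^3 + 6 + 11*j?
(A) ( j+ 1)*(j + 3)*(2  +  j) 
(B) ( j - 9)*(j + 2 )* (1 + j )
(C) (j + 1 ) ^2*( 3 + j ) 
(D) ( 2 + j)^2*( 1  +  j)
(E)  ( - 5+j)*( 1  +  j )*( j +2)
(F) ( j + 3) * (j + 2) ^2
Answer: A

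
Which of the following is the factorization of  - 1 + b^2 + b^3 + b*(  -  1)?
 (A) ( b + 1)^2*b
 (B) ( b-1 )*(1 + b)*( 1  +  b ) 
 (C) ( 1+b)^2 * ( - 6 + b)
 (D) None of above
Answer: B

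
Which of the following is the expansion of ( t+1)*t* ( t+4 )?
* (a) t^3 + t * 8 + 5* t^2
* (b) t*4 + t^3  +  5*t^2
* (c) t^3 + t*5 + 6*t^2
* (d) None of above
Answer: b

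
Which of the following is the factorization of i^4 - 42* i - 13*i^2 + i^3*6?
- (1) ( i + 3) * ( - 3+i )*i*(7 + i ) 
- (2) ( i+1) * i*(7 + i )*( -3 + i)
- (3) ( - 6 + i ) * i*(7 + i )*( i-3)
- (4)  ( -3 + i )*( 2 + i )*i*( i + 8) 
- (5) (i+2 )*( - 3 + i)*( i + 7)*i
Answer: 5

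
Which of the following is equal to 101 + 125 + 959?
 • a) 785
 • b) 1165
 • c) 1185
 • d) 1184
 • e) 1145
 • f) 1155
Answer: c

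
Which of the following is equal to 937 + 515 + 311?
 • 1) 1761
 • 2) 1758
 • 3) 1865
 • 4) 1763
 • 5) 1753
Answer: 4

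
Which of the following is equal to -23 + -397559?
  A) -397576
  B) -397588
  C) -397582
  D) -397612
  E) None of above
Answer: C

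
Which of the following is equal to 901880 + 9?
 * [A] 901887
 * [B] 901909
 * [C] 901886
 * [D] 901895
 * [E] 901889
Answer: E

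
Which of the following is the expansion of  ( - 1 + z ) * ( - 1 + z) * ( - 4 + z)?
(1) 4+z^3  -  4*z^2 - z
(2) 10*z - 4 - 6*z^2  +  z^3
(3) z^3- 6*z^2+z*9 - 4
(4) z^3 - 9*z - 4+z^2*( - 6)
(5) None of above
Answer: 3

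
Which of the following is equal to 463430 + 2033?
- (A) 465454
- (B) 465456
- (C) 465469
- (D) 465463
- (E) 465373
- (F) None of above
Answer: D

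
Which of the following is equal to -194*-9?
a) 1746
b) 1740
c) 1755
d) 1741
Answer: a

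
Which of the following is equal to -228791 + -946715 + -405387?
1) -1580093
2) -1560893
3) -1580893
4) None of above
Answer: 3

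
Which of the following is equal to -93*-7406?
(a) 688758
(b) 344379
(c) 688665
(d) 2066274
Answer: a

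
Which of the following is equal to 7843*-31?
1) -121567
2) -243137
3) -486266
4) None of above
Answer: 4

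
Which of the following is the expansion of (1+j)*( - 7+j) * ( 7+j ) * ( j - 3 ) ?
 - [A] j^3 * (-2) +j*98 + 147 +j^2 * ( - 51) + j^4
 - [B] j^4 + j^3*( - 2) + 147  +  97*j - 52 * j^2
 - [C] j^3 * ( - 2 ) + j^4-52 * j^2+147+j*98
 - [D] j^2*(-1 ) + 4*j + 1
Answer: C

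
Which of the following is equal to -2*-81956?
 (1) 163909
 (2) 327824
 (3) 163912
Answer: 3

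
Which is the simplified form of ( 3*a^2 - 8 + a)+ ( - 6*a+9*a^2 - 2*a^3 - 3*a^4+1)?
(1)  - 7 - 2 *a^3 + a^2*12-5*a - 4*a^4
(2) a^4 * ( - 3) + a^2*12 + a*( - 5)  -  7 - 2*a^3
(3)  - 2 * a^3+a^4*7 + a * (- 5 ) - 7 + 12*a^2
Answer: 2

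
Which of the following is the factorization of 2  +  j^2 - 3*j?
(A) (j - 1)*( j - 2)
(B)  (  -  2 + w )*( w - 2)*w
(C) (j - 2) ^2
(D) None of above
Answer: A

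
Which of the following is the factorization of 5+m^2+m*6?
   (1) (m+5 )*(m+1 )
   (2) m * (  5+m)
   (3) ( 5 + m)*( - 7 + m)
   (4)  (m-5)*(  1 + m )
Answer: 1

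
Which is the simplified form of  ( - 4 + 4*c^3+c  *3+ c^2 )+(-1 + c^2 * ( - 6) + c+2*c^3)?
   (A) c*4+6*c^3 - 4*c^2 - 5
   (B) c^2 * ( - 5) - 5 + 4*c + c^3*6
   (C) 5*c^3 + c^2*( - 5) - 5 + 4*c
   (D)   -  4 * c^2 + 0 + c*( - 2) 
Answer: B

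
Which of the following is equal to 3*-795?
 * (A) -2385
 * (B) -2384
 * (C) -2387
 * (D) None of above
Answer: A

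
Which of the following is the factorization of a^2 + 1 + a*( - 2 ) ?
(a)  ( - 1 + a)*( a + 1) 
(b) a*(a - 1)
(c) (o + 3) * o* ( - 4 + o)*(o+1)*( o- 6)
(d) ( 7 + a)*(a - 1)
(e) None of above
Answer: e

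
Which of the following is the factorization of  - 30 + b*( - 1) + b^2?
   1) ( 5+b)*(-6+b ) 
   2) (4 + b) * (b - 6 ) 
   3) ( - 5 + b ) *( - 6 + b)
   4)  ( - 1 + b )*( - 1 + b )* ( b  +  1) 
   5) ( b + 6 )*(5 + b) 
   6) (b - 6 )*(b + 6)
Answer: 1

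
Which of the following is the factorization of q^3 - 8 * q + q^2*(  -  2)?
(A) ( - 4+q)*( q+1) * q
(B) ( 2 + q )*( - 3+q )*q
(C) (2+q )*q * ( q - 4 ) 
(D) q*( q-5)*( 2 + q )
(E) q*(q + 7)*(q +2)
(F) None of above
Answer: C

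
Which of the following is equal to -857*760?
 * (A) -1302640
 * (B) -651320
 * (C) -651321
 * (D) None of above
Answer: B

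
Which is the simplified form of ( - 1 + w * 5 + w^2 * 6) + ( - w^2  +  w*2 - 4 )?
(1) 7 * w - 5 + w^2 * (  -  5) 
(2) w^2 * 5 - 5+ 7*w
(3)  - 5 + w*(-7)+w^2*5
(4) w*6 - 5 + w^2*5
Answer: 2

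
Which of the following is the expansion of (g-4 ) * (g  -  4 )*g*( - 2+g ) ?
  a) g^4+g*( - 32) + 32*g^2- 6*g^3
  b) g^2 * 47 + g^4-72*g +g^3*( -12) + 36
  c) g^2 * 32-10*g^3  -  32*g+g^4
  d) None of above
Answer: c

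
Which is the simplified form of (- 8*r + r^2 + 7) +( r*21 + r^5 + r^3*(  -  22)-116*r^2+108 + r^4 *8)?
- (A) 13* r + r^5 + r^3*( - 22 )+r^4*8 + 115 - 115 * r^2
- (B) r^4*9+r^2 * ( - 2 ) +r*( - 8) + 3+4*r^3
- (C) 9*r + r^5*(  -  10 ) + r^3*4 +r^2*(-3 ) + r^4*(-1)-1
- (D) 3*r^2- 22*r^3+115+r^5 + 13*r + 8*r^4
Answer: A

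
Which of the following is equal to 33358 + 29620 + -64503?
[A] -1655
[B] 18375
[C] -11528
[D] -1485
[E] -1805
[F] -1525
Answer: F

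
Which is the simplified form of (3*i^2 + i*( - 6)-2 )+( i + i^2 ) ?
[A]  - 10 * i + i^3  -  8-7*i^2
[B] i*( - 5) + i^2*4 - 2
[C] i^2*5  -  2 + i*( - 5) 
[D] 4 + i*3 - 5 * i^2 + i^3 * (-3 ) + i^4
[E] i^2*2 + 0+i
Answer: B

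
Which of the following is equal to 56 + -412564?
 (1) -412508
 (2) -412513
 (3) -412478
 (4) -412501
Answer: 1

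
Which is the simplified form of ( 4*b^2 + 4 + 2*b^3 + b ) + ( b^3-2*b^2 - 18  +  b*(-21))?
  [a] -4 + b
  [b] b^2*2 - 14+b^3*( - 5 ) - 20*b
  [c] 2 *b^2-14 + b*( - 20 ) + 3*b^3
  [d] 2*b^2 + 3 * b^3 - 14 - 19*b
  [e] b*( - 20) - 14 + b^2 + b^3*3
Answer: c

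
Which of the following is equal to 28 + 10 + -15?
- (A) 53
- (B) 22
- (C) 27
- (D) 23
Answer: D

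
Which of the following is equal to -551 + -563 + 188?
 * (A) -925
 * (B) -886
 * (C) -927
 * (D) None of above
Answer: D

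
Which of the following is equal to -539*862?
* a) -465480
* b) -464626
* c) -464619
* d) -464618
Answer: d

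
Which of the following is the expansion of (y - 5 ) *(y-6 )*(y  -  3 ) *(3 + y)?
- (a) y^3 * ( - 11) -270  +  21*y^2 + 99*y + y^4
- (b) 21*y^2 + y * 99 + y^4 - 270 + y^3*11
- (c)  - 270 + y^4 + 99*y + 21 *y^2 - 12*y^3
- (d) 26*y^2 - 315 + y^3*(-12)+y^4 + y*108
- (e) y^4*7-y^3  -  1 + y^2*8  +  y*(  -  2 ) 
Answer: a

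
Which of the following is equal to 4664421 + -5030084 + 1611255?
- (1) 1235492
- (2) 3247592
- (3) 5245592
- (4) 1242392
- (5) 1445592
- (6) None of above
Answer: 6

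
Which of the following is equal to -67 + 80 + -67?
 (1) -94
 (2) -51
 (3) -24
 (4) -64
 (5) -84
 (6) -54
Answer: 6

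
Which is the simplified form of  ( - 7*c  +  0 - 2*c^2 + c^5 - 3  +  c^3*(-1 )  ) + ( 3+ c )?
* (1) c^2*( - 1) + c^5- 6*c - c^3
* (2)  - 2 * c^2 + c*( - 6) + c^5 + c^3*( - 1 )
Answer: 2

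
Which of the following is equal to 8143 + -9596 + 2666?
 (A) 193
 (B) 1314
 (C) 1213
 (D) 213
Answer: C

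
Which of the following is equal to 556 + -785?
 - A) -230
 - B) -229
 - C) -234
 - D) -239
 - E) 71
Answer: B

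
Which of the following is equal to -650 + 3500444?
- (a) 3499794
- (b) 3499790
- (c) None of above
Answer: a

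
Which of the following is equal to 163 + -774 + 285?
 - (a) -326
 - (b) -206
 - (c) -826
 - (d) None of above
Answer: a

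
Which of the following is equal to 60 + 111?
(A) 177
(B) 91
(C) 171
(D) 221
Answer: C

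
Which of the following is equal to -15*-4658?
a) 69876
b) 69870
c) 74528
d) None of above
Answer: b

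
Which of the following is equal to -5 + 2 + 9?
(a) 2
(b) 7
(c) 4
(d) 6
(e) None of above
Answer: d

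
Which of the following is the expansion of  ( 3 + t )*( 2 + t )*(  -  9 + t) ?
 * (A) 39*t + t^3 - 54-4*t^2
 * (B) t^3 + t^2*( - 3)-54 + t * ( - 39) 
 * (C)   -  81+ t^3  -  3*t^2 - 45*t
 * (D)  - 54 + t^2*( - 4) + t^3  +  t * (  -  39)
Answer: D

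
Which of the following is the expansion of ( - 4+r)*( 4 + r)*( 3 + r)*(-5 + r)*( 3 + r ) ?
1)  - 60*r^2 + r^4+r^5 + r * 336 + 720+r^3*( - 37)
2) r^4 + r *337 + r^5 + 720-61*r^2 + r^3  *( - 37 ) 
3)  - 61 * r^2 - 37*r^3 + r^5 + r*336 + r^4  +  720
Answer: 3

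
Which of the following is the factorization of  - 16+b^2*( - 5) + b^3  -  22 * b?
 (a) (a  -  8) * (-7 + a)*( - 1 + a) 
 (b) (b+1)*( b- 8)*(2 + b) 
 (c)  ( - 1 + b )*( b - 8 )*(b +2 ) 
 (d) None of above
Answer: b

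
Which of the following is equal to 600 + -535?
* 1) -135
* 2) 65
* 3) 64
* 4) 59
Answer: 2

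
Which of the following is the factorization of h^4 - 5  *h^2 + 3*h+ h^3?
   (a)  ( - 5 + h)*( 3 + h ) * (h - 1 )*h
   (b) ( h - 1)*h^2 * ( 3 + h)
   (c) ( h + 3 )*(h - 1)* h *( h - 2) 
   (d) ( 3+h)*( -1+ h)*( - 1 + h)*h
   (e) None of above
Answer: d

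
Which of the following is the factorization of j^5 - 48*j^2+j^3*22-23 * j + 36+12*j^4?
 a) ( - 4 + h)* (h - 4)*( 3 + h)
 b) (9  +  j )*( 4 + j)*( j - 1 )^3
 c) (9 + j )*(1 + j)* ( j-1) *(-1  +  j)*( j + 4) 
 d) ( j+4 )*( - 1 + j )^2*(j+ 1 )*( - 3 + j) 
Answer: c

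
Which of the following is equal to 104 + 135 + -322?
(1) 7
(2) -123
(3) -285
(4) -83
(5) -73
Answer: 4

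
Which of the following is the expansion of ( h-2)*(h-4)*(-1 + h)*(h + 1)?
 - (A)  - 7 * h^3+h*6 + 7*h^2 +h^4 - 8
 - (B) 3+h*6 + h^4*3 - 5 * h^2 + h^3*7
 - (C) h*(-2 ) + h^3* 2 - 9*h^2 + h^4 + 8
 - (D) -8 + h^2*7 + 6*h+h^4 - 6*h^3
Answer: D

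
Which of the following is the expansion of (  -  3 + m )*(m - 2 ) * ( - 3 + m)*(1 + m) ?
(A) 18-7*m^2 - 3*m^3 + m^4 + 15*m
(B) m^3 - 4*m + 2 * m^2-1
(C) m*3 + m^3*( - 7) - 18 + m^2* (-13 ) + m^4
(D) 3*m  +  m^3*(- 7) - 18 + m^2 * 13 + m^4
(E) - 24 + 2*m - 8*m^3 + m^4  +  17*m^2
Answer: D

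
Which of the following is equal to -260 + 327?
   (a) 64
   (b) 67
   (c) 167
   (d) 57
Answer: b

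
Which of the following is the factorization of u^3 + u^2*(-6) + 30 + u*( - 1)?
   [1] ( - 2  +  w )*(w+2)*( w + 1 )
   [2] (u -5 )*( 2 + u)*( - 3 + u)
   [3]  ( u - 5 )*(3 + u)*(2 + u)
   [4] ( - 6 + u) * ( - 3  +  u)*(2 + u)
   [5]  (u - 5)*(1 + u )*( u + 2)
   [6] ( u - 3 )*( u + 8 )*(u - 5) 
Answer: 2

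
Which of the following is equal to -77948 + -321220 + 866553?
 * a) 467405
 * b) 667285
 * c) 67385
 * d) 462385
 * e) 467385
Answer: e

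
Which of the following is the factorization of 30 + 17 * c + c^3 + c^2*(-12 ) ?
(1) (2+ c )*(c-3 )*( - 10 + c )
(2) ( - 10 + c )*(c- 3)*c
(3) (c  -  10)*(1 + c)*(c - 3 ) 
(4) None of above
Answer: 3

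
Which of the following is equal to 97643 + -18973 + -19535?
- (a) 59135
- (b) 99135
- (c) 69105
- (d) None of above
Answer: a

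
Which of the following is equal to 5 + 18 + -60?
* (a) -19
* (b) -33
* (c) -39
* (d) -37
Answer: d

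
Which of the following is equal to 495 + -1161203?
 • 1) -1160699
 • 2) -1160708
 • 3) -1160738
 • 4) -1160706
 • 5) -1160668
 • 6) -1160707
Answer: 2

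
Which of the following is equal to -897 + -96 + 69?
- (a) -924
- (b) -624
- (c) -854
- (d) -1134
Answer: a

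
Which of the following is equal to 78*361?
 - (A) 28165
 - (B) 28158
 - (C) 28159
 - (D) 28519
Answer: B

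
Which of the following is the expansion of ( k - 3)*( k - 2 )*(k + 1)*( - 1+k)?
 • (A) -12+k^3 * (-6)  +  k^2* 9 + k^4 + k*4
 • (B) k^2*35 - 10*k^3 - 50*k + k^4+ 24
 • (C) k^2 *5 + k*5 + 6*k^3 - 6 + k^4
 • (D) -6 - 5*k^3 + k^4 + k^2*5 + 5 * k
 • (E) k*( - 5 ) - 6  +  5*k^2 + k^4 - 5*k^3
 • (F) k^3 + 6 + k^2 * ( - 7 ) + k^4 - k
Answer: D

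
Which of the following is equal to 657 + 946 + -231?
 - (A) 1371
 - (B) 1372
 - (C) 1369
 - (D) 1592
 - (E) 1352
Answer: B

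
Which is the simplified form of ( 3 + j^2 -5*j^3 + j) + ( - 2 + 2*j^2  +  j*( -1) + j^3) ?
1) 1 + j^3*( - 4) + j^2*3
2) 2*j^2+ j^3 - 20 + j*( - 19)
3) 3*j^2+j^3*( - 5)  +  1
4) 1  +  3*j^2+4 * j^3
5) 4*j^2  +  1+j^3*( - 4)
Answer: 1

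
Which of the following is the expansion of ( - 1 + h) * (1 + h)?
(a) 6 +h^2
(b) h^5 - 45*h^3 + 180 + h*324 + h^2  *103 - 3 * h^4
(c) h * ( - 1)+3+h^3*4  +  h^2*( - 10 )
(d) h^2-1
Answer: d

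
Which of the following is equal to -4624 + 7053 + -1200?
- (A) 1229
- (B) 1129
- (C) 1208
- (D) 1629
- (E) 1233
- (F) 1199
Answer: A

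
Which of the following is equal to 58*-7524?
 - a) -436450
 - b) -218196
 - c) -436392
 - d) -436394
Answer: c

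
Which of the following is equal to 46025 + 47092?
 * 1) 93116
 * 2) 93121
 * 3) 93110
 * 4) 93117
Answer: 4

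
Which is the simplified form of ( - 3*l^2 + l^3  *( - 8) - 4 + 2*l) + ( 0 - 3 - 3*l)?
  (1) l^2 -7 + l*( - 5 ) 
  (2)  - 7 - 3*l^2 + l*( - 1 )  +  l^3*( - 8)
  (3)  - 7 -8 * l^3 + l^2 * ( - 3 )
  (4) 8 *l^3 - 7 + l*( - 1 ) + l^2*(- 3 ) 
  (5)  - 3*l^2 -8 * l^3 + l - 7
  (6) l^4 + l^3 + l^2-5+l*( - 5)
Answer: 2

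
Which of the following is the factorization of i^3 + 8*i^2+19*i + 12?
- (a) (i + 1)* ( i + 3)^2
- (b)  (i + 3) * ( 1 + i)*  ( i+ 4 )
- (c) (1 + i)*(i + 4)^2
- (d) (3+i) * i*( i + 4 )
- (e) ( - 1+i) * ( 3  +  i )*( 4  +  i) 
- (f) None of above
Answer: b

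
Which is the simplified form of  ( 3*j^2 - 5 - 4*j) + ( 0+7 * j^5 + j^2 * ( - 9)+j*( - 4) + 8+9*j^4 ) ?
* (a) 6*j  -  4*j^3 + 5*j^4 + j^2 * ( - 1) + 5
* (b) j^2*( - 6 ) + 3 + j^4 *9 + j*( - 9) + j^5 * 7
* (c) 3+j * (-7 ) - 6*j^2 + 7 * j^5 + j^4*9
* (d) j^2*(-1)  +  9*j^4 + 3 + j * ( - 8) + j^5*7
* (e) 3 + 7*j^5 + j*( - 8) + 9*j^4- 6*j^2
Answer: e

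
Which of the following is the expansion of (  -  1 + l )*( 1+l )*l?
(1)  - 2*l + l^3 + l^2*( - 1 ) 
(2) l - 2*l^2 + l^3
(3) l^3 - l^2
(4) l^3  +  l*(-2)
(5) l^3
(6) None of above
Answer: 6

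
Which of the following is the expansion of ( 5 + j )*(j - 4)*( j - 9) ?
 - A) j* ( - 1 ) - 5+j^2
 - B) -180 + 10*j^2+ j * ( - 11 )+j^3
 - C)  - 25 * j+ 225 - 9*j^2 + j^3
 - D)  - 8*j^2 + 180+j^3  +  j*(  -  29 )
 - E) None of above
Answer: D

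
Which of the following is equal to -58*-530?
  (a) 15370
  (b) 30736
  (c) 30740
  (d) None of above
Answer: c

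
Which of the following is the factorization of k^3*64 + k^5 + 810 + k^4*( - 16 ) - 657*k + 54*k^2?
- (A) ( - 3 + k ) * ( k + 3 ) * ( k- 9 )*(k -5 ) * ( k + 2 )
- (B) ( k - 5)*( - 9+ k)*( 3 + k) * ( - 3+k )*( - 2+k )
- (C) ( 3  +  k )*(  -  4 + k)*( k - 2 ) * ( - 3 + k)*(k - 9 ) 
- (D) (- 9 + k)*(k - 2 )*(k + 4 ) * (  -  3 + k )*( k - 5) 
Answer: B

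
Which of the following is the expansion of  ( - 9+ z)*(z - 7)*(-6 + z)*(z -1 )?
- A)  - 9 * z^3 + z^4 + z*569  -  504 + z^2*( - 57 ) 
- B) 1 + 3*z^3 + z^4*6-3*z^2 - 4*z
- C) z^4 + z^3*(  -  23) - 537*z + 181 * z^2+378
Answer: C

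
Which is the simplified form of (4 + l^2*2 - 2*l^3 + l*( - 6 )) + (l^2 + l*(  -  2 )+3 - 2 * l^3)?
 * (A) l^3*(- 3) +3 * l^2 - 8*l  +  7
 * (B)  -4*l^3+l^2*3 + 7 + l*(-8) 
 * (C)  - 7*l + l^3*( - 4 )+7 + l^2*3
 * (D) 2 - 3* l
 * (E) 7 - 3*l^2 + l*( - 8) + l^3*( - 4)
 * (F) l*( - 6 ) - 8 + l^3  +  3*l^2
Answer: B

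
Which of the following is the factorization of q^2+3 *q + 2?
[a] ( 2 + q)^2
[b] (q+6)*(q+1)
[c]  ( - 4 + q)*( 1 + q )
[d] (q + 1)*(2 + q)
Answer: d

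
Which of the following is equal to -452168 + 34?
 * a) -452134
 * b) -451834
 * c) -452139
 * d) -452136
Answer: a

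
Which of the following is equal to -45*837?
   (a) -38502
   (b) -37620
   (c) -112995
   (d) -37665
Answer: d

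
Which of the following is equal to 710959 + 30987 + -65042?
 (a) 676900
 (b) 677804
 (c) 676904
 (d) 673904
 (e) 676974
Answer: c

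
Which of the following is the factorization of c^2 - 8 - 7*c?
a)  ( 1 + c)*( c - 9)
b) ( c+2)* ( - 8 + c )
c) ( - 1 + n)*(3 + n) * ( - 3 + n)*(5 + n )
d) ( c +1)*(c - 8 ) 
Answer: d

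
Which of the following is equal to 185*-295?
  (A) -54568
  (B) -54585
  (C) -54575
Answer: C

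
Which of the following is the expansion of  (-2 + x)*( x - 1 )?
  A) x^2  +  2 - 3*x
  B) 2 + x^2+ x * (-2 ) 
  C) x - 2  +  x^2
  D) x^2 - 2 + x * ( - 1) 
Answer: A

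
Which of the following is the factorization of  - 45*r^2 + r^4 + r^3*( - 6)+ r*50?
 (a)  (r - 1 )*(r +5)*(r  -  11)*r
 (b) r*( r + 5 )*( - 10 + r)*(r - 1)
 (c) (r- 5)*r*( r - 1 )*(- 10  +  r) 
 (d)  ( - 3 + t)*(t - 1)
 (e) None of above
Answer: b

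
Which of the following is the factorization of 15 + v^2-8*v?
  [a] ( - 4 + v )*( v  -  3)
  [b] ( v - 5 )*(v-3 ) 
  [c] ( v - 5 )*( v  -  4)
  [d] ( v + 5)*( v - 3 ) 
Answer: b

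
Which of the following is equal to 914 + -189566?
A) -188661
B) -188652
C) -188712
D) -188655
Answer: B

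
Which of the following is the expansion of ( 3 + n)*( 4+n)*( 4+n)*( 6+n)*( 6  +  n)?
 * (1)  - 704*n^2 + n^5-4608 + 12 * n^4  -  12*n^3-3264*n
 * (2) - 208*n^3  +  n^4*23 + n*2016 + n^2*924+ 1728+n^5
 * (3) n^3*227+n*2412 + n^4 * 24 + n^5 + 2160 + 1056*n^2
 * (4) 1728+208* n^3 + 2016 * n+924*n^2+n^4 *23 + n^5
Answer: 4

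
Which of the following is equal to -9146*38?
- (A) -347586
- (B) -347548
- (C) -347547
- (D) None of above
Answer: B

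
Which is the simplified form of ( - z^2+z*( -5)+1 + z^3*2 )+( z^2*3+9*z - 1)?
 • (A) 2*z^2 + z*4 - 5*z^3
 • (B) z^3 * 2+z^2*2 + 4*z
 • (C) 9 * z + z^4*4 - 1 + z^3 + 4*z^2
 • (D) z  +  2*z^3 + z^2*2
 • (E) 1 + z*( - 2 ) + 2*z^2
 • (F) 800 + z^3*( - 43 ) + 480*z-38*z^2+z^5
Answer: B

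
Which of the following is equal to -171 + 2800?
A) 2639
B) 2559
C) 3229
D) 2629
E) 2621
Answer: D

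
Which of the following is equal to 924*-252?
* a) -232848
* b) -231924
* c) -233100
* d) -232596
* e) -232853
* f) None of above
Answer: a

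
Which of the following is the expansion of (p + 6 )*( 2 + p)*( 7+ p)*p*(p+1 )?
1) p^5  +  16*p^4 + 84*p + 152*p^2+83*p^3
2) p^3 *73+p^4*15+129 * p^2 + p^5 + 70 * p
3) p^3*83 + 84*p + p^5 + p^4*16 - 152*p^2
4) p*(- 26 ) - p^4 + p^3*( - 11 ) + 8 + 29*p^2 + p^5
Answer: 1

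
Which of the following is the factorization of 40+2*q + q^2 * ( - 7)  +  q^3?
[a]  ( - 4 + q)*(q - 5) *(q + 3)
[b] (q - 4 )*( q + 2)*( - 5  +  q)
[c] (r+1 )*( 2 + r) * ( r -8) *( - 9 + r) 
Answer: b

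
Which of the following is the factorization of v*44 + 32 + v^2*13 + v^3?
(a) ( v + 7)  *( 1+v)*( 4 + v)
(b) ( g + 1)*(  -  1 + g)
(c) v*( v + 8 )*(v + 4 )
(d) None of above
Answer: d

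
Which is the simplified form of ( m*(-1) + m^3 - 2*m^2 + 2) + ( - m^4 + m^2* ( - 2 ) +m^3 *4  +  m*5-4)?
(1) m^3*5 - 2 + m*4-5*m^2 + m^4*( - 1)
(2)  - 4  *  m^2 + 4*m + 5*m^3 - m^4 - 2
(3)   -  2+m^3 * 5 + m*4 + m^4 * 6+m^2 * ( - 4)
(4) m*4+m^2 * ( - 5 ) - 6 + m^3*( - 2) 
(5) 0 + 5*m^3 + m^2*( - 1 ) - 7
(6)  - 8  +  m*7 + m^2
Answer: 2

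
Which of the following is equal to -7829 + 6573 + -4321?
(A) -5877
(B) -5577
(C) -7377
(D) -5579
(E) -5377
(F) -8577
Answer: B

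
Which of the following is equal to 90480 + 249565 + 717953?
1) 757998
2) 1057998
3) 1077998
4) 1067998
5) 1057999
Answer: 2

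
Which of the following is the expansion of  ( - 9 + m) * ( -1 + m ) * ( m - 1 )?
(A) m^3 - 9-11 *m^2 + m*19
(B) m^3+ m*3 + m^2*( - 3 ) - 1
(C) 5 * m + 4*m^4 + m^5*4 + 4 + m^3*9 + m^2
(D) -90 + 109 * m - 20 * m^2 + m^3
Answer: A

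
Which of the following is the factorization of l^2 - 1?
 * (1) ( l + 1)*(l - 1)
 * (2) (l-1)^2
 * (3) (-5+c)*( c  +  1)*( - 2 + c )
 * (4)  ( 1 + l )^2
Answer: 1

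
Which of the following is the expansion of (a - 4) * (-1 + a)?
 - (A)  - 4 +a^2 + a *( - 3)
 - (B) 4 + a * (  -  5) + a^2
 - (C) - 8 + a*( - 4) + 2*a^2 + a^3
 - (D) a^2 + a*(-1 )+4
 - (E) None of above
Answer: B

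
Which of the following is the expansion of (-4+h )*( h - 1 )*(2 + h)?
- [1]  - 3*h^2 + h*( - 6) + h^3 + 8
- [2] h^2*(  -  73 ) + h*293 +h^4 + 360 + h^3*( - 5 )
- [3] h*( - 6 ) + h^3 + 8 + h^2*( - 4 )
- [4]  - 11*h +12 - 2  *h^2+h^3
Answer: 1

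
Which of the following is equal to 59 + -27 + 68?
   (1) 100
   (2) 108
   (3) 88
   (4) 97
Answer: 1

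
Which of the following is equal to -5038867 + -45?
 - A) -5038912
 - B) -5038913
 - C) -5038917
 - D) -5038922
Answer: A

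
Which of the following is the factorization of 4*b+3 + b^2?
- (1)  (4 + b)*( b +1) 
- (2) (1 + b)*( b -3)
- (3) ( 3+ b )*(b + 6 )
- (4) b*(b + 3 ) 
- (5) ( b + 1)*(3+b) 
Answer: 5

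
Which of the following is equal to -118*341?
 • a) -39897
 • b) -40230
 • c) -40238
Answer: c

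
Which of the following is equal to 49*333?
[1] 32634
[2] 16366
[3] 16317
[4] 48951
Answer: 3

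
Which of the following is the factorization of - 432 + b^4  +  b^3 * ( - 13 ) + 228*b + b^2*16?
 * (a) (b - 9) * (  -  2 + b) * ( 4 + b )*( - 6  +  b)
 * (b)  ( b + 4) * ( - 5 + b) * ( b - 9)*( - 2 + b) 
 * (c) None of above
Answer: a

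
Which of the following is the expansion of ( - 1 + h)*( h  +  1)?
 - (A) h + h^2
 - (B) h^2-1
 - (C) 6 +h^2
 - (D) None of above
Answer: B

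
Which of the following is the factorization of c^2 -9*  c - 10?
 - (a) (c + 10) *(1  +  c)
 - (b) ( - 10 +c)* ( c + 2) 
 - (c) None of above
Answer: c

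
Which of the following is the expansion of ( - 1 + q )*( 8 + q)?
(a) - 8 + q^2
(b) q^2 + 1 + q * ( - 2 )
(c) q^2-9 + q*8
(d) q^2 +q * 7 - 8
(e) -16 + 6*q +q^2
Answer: d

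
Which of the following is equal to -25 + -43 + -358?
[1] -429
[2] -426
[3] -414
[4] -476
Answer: 2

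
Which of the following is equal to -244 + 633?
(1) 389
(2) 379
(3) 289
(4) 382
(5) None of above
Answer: 1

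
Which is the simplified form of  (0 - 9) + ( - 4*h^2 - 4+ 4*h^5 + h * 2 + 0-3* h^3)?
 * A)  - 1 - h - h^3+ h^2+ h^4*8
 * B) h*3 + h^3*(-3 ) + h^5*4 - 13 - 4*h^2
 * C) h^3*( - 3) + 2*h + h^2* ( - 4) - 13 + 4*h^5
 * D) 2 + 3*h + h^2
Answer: C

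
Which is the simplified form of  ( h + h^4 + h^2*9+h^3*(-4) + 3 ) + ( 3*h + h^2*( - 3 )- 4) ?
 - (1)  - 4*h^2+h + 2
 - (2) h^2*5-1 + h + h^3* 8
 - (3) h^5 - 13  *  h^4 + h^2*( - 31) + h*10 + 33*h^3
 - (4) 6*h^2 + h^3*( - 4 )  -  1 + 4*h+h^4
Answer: 4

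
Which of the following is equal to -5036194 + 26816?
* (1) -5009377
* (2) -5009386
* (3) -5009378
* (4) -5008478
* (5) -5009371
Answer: 3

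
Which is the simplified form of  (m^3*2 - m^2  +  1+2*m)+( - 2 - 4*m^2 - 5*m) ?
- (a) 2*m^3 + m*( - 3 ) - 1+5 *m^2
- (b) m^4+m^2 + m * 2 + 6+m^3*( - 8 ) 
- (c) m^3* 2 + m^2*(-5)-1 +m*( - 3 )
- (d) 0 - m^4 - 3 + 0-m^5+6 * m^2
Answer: c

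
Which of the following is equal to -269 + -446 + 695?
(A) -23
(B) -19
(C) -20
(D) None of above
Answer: C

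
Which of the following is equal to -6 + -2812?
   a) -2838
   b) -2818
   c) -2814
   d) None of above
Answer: b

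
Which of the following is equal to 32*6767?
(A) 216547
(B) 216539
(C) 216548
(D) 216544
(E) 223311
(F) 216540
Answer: D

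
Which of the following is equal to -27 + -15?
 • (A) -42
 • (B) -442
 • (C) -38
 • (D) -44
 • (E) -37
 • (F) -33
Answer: A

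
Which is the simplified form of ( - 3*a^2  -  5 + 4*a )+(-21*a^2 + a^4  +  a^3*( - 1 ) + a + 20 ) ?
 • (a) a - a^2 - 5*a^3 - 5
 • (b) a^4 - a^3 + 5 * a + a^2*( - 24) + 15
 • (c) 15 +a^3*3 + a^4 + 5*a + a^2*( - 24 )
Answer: b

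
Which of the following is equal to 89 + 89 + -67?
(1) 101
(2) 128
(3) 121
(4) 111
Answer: 4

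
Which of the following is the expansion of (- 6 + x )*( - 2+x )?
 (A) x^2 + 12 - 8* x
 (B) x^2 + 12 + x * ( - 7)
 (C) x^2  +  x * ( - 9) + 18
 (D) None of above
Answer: A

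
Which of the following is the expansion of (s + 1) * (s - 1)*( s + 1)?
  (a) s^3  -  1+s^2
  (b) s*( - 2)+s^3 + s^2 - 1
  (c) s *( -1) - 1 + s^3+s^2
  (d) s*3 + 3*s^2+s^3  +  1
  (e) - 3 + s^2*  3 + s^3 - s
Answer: c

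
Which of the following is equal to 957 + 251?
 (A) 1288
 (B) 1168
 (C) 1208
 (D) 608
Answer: C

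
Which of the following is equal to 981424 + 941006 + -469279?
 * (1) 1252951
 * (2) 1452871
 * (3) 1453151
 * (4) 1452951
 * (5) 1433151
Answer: 3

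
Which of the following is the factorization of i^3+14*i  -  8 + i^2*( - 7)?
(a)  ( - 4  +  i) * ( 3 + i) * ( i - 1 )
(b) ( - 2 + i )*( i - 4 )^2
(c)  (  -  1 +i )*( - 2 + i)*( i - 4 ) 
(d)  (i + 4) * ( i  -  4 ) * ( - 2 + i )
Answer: c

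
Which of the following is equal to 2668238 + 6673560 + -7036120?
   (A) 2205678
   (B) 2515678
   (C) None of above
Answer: C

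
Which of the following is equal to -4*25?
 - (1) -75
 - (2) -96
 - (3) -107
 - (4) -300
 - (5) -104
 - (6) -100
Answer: 6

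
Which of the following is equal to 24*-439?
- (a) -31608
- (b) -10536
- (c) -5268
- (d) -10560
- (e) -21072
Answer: b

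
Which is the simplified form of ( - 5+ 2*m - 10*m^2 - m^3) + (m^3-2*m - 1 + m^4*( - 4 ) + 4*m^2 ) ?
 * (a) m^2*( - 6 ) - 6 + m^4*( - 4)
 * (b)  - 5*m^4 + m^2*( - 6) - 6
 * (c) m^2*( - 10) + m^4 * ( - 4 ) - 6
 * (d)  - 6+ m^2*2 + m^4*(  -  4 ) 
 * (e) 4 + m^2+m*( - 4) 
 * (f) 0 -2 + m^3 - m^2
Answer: a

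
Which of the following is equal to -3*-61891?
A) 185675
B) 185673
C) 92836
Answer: B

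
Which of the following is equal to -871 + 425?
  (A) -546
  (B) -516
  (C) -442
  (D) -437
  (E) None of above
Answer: E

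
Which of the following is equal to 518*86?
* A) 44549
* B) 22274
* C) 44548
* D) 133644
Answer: C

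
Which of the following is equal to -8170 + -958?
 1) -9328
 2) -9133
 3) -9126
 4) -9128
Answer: 4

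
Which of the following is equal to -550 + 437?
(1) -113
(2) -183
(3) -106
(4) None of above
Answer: 1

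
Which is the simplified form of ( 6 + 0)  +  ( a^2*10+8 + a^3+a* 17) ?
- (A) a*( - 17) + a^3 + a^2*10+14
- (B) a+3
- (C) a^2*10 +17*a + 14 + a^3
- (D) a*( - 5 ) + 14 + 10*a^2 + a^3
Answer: C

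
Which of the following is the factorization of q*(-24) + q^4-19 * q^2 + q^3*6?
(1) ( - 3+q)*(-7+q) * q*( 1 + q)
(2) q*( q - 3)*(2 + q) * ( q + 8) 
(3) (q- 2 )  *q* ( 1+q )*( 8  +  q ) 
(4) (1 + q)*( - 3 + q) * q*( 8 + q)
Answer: 4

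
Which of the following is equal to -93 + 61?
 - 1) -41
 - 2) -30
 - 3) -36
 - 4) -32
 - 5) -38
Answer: 4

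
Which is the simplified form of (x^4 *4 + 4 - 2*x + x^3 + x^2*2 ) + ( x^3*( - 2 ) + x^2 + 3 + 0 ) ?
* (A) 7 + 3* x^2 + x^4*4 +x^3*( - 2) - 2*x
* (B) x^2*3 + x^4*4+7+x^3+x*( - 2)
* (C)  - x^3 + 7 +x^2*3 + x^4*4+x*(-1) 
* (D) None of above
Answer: D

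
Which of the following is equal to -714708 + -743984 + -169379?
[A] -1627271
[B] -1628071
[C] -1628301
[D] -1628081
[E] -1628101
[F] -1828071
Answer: B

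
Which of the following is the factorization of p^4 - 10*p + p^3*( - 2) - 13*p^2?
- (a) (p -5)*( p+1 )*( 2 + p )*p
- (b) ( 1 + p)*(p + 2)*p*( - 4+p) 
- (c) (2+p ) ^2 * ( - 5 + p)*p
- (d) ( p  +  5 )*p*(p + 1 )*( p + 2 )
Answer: a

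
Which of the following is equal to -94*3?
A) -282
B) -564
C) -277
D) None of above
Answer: A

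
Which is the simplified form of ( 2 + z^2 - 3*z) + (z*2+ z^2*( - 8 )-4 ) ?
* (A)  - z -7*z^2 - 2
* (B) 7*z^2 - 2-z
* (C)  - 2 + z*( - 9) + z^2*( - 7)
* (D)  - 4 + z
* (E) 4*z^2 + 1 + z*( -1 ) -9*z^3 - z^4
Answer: A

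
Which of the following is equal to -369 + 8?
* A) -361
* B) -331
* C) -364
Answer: A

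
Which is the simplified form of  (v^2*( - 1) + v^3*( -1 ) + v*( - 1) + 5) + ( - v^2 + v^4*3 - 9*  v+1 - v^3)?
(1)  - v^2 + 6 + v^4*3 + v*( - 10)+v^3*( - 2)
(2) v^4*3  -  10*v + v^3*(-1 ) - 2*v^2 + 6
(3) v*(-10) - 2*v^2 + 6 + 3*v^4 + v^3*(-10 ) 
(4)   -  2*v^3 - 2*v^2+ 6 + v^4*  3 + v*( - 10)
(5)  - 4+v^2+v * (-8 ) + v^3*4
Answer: 4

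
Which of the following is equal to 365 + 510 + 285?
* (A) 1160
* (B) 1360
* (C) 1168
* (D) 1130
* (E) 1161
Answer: A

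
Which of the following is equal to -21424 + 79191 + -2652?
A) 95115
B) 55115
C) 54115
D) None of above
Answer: B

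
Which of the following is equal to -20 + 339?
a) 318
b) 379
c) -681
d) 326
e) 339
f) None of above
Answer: f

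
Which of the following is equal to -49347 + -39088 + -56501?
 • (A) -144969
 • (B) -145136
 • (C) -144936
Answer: C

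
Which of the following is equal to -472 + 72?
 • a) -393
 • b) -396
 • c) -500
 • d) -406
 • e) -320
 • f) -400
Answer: f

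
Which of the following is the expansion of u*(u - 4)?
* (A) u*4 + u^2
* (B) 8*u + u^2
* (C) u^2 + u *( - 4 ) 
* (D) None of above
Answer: C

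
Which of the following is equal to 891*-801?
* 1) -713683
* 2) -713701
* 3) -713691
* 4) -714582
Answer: 3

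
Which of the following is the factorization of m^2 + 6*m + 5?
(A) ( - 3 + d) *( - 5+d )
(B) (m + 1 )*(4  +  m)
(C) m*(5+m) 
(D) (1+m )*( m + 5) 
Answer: D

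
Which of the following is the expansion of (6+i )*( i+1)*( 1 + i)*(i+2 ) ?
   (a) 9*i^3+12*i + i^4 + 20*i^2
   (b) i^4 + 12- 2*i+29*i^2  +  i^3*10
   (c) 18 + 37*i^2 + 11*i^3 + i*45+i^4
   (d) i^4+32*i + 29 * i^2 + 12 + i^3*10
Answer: d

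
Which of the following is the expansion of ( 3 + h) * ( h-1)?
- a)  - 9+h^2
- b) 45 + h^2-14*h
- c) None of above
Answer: c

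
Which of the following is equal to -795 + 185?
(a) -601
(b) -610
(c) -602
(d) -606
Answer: b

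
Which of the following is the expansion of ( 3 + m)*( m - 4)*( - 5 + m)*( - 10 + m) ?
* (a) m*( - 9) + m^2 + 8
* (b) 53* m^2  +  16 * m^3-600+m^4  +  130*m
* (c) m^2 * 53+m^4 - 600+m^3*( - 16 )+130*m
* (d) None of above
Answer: c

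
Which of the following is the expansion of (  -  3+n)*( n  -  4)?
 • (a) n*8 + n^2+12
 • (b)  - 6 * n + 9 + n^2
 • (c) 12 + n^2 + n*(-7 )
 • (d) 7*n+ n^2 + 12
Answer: c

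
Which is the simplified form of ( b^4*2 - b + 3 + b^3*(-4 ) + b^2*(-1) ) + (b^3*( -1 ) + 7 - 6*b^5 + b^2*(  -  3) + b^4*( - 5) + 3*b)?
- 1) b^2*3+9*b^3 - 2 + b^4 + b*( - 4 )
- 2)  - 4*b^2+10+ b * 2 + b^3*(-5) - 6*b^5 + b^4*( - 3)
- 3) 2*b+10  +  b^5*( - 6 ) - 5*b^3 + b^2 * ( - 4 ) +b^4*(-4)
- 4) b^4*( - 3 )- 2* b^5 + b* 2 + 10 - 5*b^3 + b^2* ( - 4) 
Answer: 2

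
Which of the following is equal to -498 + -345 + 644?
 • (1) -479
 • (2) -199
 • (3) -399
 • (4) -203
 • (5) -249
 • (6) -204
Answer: 2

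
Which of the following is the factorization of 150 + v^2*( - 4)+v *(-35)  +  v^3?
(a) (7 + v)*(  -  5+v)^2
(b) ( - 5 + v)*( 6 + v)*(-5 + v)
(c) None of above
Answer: b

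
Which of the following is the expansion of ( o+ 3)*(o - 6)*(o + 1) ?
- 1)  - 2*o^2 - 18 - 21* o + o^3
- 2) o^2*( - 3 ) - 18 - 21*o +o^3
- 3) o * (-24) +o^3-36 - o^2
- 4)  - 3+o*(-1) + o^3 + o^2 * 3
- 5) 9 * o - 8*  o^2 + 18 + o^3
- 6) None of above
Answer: 1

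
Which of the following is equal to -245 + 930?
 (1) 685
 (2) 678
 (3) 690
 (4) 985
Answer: 1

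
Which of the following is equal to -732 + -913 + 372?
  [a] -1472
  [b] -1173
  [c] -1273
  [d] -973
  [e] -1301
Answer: c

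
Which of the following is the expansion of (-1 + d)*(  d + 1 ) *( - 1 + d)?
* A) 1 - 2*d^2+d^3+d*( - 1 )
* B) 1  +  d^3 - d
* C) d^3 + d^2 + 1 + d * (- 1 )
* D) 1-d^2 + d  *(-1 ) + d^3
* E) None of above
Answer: D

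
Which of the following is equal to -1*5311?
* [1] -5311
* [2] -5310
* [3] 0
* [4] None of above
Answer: 1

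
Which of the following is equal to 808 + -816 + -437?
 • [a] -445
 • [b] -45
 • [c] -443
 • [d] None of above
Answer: a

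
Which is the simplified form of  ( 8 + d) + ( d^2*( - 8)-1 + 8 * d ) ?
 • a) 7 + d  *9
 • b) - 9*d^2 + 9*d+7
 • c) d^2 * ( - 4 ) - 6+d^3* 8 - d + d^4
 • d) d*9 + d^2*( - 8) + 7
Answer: d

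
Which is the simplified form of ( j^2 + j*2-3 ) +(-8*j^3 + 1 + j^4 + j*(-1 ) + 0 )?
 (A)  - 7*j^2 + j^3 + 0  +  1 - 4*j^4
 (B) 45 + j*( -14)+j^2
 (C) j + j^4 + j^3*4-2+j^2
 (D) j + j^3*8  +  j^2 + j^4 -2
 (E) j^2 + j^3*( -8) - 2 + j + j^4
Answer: E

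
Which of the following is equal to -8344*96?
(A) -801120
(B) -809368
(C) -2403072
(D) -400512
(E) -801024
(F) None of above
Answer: E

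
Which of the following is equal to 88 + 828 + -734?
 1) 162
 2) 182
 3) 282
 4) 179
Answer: 2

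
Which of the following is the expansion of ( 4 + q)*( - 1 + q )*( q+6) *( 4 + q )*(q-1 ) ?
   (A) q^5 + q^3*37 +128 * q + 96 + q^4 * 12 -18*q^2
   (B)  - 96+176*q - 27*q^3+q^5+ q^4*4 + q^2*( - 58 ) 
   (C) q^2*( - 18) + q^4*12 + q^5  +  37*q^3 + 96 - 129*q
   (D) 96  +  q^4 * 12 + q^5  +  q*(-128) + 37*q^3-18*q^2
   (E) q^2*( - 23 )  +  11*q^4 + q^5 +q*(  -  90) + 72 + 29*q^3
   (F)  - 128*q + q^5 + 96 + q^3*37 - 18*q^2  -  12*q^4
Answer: D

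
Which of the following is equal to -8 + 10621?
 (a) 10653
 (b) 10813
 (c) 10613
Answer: c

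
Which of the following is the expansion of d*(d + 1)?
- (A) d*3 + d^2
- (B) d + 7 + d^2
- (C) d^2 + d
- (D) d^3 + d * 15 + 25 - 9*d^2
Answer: C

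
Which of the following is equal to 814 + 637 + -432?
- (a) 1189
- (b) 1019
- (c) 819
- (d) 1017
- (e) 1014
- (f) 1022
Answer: b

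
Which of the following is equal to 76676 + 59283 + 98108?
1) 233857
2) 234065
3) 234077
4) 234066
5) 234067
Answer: 5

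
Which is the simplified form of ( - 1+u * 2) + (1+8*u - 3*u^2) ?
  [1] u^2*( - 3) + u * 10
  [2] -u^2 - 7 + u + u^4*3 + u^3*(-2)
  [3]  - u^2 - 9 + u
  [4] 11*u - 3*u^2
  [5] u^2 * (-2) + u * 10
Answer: 1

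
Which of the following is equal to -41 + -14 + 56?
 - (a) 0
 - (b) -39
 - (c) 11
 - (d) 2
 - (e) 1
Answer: e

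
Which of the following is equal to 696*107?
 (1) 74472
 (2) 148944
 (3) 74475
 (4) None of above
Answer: 1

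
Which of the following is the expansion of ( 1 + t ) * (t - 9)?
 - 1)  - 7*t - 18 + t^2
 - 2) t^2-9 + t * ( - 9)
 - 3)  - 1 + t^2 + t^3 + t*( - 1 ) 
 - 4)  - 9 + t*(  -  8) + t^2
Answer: 4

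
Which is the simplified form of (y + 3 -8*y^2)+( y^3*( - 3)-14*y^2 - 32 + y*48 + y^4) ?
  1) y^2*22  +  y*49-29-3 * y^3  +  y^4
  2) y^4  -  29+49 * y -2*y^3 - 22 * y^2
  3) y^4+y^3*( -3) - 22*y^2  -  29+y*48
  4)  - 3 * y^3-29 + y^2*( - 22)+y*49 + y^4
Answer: 4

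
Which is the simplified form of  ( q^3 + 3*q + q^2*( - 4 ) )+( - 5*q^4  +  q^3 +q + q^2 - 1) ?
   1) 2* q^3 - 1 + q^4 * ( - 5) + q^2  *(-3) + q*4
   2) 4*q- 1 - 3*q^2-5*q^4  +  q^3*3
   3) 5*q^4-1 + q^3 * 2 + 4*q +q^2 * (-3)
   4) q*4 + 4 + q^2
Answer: 1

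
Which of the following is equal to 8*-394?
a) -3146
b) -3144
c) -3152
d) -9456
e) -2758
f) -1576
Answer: c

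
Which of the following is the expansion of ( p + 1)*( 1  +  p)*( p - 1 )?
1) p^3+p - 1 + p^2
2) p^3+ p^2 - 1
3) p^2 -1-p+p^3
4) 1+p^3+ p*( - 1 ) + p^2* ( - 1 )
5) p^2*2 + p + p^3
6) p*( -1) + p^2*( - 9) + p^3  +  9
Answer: 3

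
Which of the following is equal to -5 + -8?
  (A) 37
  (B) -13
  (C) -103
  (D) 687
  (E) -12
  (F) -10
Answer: B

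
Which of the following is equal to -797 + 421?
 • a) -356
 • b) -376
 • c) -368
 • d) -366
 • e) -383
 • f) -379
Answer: b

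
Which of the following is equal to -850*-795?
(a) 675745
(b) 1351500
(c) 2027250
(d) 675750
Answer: d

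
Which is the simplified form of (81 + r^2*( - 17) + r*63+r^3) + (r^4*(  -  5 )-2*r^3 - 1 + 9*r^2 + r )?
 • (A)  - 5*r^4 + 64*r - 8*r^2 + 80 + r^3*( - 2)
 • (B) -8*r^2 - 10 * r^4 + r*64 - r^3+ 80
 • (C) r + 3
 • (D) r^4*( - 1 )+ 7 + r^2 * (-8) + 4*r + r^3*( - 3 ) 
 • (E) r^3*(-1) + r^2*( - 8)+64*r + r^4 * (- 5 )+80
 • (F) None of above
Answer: E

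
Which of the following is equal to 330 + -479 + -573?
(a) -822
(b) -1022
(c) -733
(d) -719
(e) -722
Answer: e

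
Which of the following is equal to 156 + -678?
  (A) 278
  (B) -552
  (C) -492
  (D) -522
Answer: D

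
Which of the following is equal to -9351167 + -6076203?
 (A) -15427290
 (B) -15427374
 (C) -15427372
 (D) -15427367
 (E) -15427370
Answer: E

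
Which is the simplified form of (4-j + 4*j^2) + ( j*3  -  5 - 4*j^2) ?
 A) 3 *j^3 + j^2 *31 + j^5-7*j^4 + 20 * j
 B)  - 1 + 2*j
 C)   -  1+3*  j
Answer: B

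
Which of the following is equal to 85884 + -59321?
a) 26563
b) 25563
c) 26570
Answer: a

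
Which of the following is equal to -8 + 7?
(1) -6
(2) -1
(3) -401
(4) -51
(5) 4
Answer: 2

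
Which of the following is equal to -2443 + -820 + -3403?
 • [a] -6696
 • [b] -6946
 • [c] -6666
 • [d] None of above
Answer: c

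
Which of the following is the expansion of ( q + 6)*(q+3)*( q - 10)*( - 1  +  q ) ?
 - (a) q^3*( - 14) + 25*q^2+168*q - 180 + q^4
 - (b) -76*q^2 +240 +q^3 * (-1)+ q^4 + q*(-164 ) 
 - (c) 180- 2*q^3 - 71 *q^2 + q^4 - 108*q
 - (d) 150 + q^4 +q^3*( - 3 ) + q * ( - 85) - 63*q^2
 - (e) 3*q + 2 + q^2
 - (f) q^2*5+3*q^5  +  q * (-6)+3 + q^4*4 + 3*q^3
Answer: c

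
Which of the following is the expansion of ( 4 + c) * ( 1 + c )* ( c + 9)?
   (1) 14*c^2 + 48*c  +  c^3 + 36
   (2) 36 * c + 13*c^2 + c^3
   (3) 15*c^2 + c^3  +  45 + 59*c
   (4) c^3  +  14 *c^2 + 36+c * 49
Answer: 4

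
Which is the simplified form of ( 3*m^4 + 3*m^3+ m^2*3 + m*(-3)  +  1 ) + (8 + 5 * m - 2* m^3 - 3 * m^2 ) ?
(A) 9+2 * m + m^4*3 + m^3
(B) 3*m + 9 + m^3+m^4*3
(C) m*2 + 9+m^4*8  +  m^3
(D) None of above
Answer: A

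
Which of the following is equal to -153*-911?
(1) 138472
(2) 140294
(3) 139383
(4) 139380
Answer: 3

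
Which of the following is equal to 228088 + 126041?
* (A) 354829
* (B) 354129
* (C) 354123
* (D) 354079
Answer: B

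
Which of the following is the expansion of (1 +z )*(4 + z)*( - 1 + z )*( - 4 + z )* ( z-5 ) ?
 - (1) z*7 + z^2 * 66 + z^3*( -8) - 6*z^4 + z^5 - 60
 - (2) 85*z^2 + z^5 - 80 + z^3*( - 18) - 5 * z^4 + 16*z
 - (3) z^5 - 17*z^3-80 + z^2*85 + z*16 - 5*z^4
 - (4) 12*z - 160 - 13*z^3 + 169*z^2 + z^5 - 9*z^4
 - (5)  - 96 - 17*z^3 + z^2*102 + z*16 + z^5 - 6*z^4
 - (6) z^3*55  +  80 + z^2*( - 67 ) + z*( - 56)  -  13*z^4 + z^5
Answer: 3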